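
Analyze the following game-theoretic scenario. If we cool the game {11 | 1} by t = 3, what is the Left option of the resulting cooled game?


Original game: {11 | 1} (a switch {a | b} with a > b).
Cooling by t (for t below the temperature (a - b)/2 = 5) taxes each move by t: {a | b} cooled by t is {a - t | b + t}.
Cooling amount: t = 3
Cooled Left option: 11 - 3 = 8
Cooled Right option: 1 + 3 = 4
Cooled game: {8 | 4}
Left option = 8

8


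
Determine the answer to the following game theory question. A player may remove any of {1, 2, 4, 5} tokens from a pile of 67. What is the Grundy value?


The subtraction set is S = {1, 2, 4, 5}.
G(k) = mex{ G(k - s) : s in S, s <= k }. We compute iteratively: G(0) = 0.
G(1) = mex({0}) = 1
G(2) = mex({0, 1}) = 2
G(3) = mex({1, 2}) = 0
G(4) = mex({0, 2}) = 1
G(5) = mex({0, 1}) = 2
G(6) = mex({1, 2}) = 0
G(7) = mex({0, 2}) = 1
Observe that G(3)..G(7) = 0, 1, 2, 0, 1 repeats G(0)..G(4) = 0, 1, 2, 0, 1.
For k >= max(S) = 5, G(k) is determined by the previous 5 values G(k-5)..G(k-1); a window of 5 consecutive values has recurred shifted by 3, so by induction G(k + 3) = G(k) for all k >= 0: the sequence is periodic from the start with period 3.
One period: G(0..2) = 0, 1, 2.
67 mod 3 = 1, so G(67) = G(1) = 1.

1


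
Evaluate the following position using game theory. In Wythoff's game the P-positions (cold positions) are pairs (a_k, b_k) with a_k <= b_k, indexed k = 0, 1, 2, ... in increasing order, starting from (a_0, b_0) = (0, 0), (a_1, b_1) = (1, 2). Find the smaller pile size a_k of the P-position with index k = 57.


By Wythoff's theorem, a_k = floor(k * phi) and b_k = floor(k * phi^2) = a_k + k, where phi = (1 + sqrt(5))/2 is the golden ratio.
phi = (1 + sqrt(5))/2 = 1.618034
k = 57
k * phi = 57 * 1.618034 = 92.227937
a_57 = floor(k * phi) = 92

92


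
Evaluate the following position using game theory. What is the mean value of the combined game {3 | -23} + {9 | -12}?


G1 = {3 | -23}, G2 = {9 | -12}
Each is a switch {a | b} with numbers a > b; its mean value is (a + b)/2, and mean value is additive over game sums: m(G1 + G2) = m(G1) + m(G2).
Mean of G1 = (3 + (-23))/2 = -20/2 = -10
Mean of G2 = (9 + (-12))/2 = -3/2 = -3/2
Mean of G1 + G2 = -10 + -3/2 = -23/2

-23/2


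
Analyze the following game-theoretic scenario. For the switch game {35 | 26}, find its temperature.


The game is {35 | 26}, a switch {a | b} with numbers a > b.
Cooling {a | b} by t gives {a - t | b + t}, which stops being hot when a - t = b + t, i.e. at t = (a - b)/2. So the temperature of a switch is (a - b)/2.
Temperature = (Left option - Right option) / 2
= (35 - (26)) / 2
= 9 / 2
= 9/2

9/2


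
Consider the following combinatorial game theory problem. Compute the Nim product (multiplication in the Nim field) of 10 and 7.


Nim multiplication is bilinear over XOR: (u XOR v) * w = (u*w) XOR (v*w).
So we split each operand into its bit components and XOR the pairwise Nim products.
10 = 2 + 8 (as XOR of powers of 2).
7 = 1 + 2 + 4 (as XOR of powers of 2).
Using the standard Nim-product table on single bits:
  2*2 = 3,   2*4 = 8,   2*8 = 12,
  4*4 = 6,   4*8 = 11,  8*8 = 13,
and  1*x = x (identity), k*l = l*k (commutative).
Pairwise Nim products:
  2 * 1 = 2
  2 * 2 = 3
  2 * 4 = 8
  8 * 1 = 8
  8 * 2 = 12
  8 * 4 = 11
XOR them: 2 XOR 3 XOR 8 XOR 8 XOR 12 XOR 11 = 6.
Result: 10 * 7 = 6 (in Nim).

6


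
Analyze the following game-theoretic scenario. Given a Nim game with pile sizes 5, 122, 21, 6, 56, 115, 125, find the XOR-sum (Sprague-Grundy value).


We need the XOR (exclusive or) of all pile sizes.
After XOR-ing pile 1 (size 5): 0 XOR 5 = 5
After XOR-ing pile 2 (size 122): 5 XOR 122 = 127
After XOR-ing pile 3 (size 21): 127 XOR 21 = 106
After XOR-ing pile 4 (size 6): 106 XOR 6 = 108
After XOR-ing pile 5 (size 56): 108 XOR 56 = 84
After XOR-ing pile 6 (size 115): 84 XOR 115 = 39
After XOR-ing pile 7 (size 125): 39 XOR 125 = 90
The Nim-value of this position is 90.

90


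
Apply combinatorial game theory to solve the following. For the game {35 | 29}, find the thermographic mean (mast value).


Game = {35 | 29}, a switch {a | b} with numbers a > b.
Its thermograph has left wall a - t and right wall b + t, which meet at t = (a - b)/2, where both equal (a + b)/2. So the mast (mean value) is at (a + b)/2.
Mean = (35 + (29))/2 = 64/2 = 32

32


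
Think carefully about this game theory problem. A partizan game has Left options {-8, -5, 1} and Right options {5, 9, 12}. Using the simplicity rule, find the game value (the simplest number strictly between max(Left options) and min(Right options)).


Left options: {-8, -5, 1}, max = 1
Right options: {5, 9, 12}, min = 5
All options are numbers and max(Left) < min(Right), so by the simplicity theorem the value is the simplest (earliest-born) number strictly between 1 and 5.
Integers 2 through 4 all lie strictly between 1 and 5.
Among integers, the simplest (lowest birthday = smallest |n|; 0 is born on day 0, +-n on day n) is 2.
No non-integer in the interval can be simpler: if x is a non-integer in the interval, then floor(x) or ceil(x) also lies in the interval (the interval contains an integer), and both are proper prefixes of x's sign expansion, i.e. born earlier. So the game value is 2.
Game value = 2

2


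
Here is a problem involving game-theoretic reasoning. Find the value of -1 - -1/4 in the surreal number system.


x = -1, y = -1/4
Converting to common denominator: 4
x = -4/4, y = -1/4
x - y = -1 - -1/4 = -3/4

-3/4


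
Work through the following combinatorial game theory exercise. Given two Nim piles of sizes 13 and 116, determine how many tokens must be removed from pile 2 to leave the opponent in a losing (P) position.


Piles: 13 and 116
Current XOR: 13 XOR 116 = 121 (non-zero, so this is an N-position).
To make the XOR zero, we need to find a move that balances the piles.
For pile 2 (size 116): target = 116 XOR 121 = 13
We reduce pile 2 from 116 to 13.
Tokens removed: 116 - 13 = 103
Verification: 13 XOR 13 = 0

103


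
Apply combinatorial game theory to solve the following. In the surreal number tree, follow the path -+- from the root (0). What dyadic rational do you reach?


Sign expansion: -+-
Rule: track bounds (lo, hi), initially (-inf, +inf). On '+', the current value becomes lo and we move to the simplest number in (value, hi): value + 1 if hi = +inf, otherwise the midpoint (value + hi)/2. On '-', the current value becomes hi and we move to value - 1 if lo = -inf, otherwise the midpoint (lo + value)/2.
Start at 0.
Step 1: sign = -, move left. Bounds: (-inf, 0). Value = -1
Step 2: sign = +, move right. Bounds: (-1, 0). Value = -1/2
Step 3: sign = -, move left. Bounds: (-1, -1/2). Value = -3/4
The surreal number with sign expansion -+- is -3/4.

-3/4


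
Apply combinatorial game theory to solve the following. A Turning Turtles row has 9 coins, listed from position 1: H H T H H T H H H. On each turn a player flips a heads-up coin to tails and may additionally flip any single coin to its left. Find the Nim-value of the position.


Coins: H H T H H T H H H
Key fact: a single head at position k behaves exactly like a Nim heap of size k (turning it to T and optionally flipping a coin at j < k corresponds to moving the heap from k to j, or to 0), and heads combine as a disjunctive sum (two heads at the same place would cancel, matching j XOR j = 0). So the Nim-value is the XOR of the 1-indexed positions of the heads.
Face-up positions (1-indexed): [1, 2, 4, 5, 7, 8, 9]
XOR 0 with 1: 0 XOR 1 = 1
XOR 1 with 2: 1 XOR 2 = 3
XOR 3 with 4: 3 XOR 4 = 7
XOR 7 with 5: 7 XOR 5 = 2
XOR 2 with 7: 2 XOR 7 = 5
XOR 5 with 8: 5 XOR 8 = 13
XOR 13 with 9: 13 XOR 9 = 4
Nim-value = 4

4


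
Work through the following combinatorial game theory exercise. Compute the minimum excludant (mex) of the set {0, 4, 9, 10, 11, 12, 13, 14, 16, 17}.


Set = {0, 4, 9, 10, 11, 12, 13, 14, 16, 17}
0 is in the set.
1 is NOT in the set. This is the mex.
mex = 1

1


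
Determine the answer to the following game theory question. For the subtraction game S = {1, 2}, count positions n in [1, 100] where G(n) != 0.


Subtraction set S = {1, 2}, so G(n) = n mod 3.
G(n) = 0 when n is a multiple of 3.
Multiples of 3 in [1, 100]: 33
N-positions (nonzero Grundy) = 100 - 33 = 67

67


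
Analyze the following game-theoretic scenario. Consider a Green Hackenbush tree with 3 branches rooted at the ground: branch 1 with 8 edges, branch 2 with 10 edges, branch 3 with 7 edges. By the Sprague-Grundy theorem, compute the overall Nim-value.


The tree has 3 branches from the ground vertex.
In Green Hackenbush, the Nim-value of a simple path of length k is k.
Branch 1: length 8, Nim-value = 8
Branch 2: length 10, Nim-value = 10
Branch 3: length 7, Nim-value = 7
Total Nim-value = XOR of all branch values:
0 XOR 8 = 8
8 XOR 10 = 2
2 XOR 7 = 5
Nim-value of the tree = 5

5


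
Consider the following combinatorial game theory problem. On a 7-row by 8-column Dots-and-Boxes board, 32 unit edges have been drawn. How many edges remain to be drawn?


Grid: 7 x 8 boxes, i.e. 8 rows and 9 columns of dots.
Horizontal edges: (rows + 1) * cols = 8 * 8 = 64
Vertical edges: rows * (cols + 1) = 7 * 9 = 63
Total edges: 64 + 63 = 127
Edges drawn: 32
Remaining: 127 - 32 = 95

95


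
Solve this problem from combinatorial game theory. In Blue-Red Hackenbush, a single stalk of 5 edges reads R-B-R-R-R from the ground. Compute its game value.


Edges (from ground): R-B-R-R-R
By Berlekamp's sign-expansion rule, a Blue-Red Hackenbush stalk has the value of the surreal number whose sign sequence is the edge sequence with B -> + and R -> -.
Sign sequence: -+---
Trace the sign expansion in the surreal number tree, starting from 0:
Edge 1: R (sign -) -> bounds (-inf, 0), value = -1
Edge 2: B (sign +) -> bounds (-1, 0), value = -1/2
Edge 3: R (sign -) -> bounds (-1, -1/2), value = -3/4
Edge 4: R (sign -) -> bounds (-1, -3/4), value = -7/8
Edge 5: R (sign -) -> bounds (-1, -7/8), value = -15/16
Game value = -15/16

-15/16


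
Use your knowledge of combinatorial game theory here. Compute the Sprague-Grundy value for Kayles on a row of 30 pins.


Kayles: a move removes 1 or 2 adjacent pins from a contiguous row.
Removing pins from a row of k leaves two independent rows (a, b) with a + b = k - 1 (one pin) or a + b = k - 2 (two pins); an end removal gives a = 0.
By Sprague-Grundy, G(k) = mex{ G(a) XOR G(b) } over all these splits. G(0) = 0.
G(1): splits (0,0):0^0=0 -> mex({0}) = 1
G(2): splits (0,1):0^1=1 (0,0):0^0=0 -> mex({0, 1}) = 2
G(3): splits (0,2):0^2=2 (1,1):1^1=0 (0,1):0^1=1 -> mex({0, 1, 2}) = 3
G(4): splits (0,3):0^3=3 (1,2):1^2=3 (0,2):0^2=2 (1,1):1^1=0 -> mex({0, 2, 3}) = 1
G(5): splits (0,4):0^1=1 (1,3):1^3=2 (2,2):2^2=0 (0,3):0^3=3 (1,2):1^2=3 -> mex({0, 1, 2, 3}) = 4
G(6) = mex({0, 1, 2, 4}) = 3
G(7) = mex({0, 1, 3, 4, 5}) = 2
G(8) = mex({0, 2, 3, 5, 6}) = 1
G(9) = mex({0, 1, 2, 3, 6, 7}) = 4
G(10) = mex({0, 1, 3, 4, 5, 7}) = 2
G(11) = mex({0, 1, 2, 3, 4, 5}) = 6
G(12) = mex({0, 1, 2, 3, 5, 6, 7}) = 4
G(13) = mex({0, 2, 3, 4, 6, 7}) = 1
G(14) = mex({0, 1, 4, 5, 6, 7}) = 2
G(15) = mex({0, 1, 2, 3, 4, 5, 6}) = 7
G(16) = mex({0, 2, 3, 5, 6, 7}) = 1
G(17) = mex({0, 1, 2, 3, 5, 6, 7}) = 4
G(18) = mex({0, 1, 2, 4, 5, 6}) = 3
G(19) = mex({0, 1, 3, 4, 5, 7}) = 2
G(20) = mex({0, 2, 3, 4, 5, 6, 7}) = 1
G(21) = mex({0, 1, 2, 3, 5, 6, 7}) = 4
G(22) = mex({0, 1, 2, 3, 4, 5, 7}) = 6
G(23) = mex({0, 1, 2, 3, 4, 5, 6}) = 7
G(24) = mex({0, 1, 2, 3, 5, 6, 7}) = 4
G(25) = mex({0, 2, 3, 4, 6, 7}) = 1
G(26) = mex({0, 1, 3, 4, 5, 6, 7}) = 2
G(27) = mex({0, 1, 2, 3, 4, 5, 6, 7}) = 8
G(28) = mex({0, 1, 2, 3, 4, 6, 7, 8}) = 5
G(29) = mex({0, 1, 2, 3, 5, 6, 7, 8, 9}) = 4
G(30) = mex({0, 1, 2, 3, 4, 5, 6, 9, 10}) = 7
Therefore G(30) = 7.

7


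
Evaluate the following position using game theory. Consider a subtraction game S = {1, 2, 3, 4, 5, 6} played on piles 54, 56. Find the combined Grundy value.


Subtraction set: {1, 2, 3, 4, 5, 6}
For this subtraction set, G(n) = n mod 7 (period = max + 1 = 7).
Pile 1 (size 54): G(54) = 54 mod 7 = 5
Pile 2 (size 56): G(56) = 56 mod 7 = 0
Total Grundy value = XOR of all: 5 XOR 0 = 5

5


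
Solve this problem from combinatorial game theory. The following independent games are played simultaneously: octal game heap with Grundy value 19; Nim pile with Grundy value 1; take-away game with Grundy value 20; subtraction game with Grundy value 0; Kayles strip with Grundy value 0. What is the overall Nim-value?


By the Sprague-Grundy theorem, the Grundy value of a sum of games is the XOR of individual Grundy values.
octal game heap: Grundy value = 19. Running XOR: 0 XOR 19 = 19
Nim pile: Grundy value = 1. Running XOR: 19 XOR 1 = 18
take-away game: Grundy value = 20. Running XOR: 18 XOR 20 = 6
subtraction game: Grundy value = 0. Running XOR: 6 XOR 0 = 6
Kayles strip: Grundy value = 0. Running XOR: 6 XOR 0 = 6
The combined Grundy value is 6.

6


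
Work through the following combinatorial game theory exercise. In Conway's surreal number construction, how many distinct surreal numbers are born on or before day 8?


Day 0: {|} = 0 is born. Count = 1.
Day n: the number of surreal numbers born by day n is 2^(n+1) - 1.
By day 0: 2^1 - 1 = 1
By day 1: 2^2 - 1 = 3
By day 2: 2^3 - 1 = 7
By day 3: 2^4 - 1 = 15
By day 4: 2^5 - 1 = 31
By day 5: 2^6 - 1 = 63
By day 6: 2^7 - 1 = 127
By day 7: 2^8 - 1 = 255
By day 8: 2^9 - 1 = 511
By day 8: 511 surreal numbers.

511


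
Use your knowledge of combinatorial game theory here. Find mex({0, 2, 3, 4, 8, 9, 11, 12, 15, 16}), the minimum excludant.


Set = {0, 2, 3, 4, 8, 9, 11, 12, 15, 16}
0 is in the set.
1 is NOT in the set. This is the mex.
mex = 1

1


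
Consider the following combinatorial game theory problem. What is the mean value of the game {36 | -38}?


Game = {36 | -38}, a switch {a | b} with numbers a > b.
Its thermograph has left wall a - t and right wall b + t, which meet at t = (a - b)/2, where both equal (a + b)/2. So the mast (mean value) is at (a + b)/2.
Mean = (36 + (-38))/2 = -2/2 = -1

-1


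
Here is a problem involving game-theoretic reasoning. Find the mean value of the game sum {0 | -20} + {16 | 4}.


G1 = {0 | -20}, G2 = {16 | 4}
Each is a switch {a | b} with numbers a > b; its mean value is (a + b)/2, and mean value is additive over game sums: m(G1 + G2) = m(G1) + m(G2).
Mean of G1 = (0 + (-20))/2 = -20/2 = -10
Mean of G2 = (16 + (4))/2 = 20/2 = 10
Mean of G1 + G2 = -10 + 10 = 0

0


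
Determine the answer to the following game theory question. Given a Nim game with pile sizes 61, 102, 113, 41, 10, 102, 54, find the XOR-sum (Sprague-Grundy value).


We need the XOR (exclusive or) of all pile sizes.
After XOR-ing pile 1 (size 61): 0 XOR 61 = 61
After XOR-ing pile 2 (size 102): 61 XOR 102 = 91
After XOR-ing pile 3 (size 113): 91 XOR 113 = 42
After XOR-ing pile 4 (size 41): 42 XOR 41 = 3
After XOR-ing pile 5 (size 10): 3 XOR 10 = 9
After XOR-ing pile 6 (size 102): 9 XOR 102 = 111
After XOR-ing pile 7 (size 54): 111 XOR 54 = 89
The Nim-value of this position is 89.

89


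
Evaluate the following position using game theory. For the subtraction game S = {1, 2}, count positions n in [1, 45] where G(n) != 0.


Subtraction set S = {1, 2}, so G(n) = n mod 3.
G(n) = 0 when n is a multiple of 3.
Multiples of 3 in [1, 45]: 15
N-positions (nonzero Grundy) = 45 - 15 = 30

30


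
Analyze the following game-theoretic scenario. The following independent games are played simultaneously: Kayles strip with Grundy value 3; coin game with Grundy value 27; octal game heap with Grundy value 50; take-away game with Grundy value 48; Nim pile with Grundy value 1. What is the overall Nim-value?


By the Sprague-Grundy theorem, the Grundy value of a sum of games is the XOR of individual Grundy values.
Kayles strip: Grundy value = 3. Running XOR: 0 XOR 3 = 3
coin game: Grundy value = 27. Running XOR: 3 XOR 27 = 24
octal game heap: Grundy value = 50. Running XOR: 24 XOR 50 = 42
take-away game: Grundy value = 48. Running XOR: 42 XOR 48 = 26
Nim pile: Grundy value = 1. Running XOR: 26 XOR 1 = 27
The combined Grundy value is 27.

27


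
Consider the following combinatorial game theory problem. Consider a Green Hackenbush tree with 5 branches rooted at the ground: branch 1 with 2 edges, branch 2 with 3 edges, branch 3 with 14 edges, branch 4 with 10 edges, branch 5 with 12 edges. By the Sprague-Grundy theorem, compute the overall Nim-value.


The tree has 5 branches from the ground vertex.
In Green Hackenbush, the Nim-value of a simple path of length k is k.
Branch 1: length 2, Nim-value = 2
Branch 2: length 3, Nim-value = 3
Branch 3: length 14, Nim-value = 14
Branch 4: length 10, Nim-value = 10
Branch 5: length 12, Nim-value = 12
Total Nim-value = XOR of all branch values:
0 XOR 2 = 2
2 XOR 3 = 1
1 XOR 14 = 15
15 XOR 10 = 5
5 XOR 12 = 9
Nim-value of the tree = 9

9


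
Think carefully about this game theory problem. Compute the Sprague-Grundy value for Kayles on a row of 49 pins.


Kayles: a move removes 1 or 2 adjacent pins from a contiguous row.
Removing pins from a row of k leaves two independent rows (a, b) with a + b = k - 1 (one pin) or a + b = k - 2 (two pins); an end removal gives a = 0.
By Sprague-Grundy, G(k) = mex{ G(a) XOR G(b) } over all these splits. G(0) = 0.
G(1): splits (0,0):0^0=0 -> mex({0}) = 1
G(2): splits (0,1):0^1=1 (0,0):0^0=0 -> mex({0, 1}) = 2
G(3): splits (0,2):0^2=2 (1,1):1^1=0 (0,1):0^1=1 -> mex({0, 1, 2}) = 3
G(4): splits (0,3):0^3=3 (1,2):1^2=3 (0,2):0^2=2 (1,1):1^1=0 -> mex({0, 2, 3}) = 1
G(5): splits (0,4):0^1=1 (1,3):1^3=2 (2,2):2^2=0 (0,3):0^3=3 (1,2):1^2=3 -> mex({0, 1, 2, 3}) = 4
G(6) = mex({0, 1, 2, 4}) = 3
G(7) = mex({0, 1, 3, 4, 5}) = 2
G(8) = mex({0, 2, 3, 5, 6}) = 1
G(9) = mex({0, 1, 2, 3, 6, 7}) = 4
G(10) = mex({0, 1, 3, 4, 5, 7}) = 2
G(11) = mex({0, 1, 2, 3, 4, 5}) = 6
G(12) = mex({0, 1, 2, 3, 5, 6, 7}) = 4
G(13) = mex({0, 2, 3, 4, 6, 7}) = 1
G(14) = mex({0, 1, 4, 5, 6, 7}) = 2
G(15) = mex({0, 1, 2, 3, 4, 5, 6}) = 7
G(16) = mex({0, 2, 3, 5, 6, 7}) = 1
G(17) = mex({0, 1, 2, 3, 5, 6, 7}) = 4
G(18) = mex({0, 1, 2, 4, 5, 6}) = 3
G(19) = mex({0, 1, 3, 4, 5, 7}) = 2
G(20) = mex({0, 2, 3, 4, 5, 6, 7}) = 1
G(21) = mex({0, 1, 2, 3, 5, 6, 7}) = 4
G(22) = mex({0, 1, 2, 3, 4, 5, 7}) = 6
G(23) = mex({0, 1, 2, 3, 4, 5, 6}) = 7
G(24) = mex({0, 1, 2, 3, 5, 6, 7}) = 4
G(25) = mex({0, 2, 3, 4, 6, 7}) = 1
G(26) = mex({0, 1, 3, 4, 5, 6, 7}) = 2
G(27) = mex({0, 1, 2, 3, 4, 5, 6, 7}) = 8
G(28) = mex({0, 1, 2, 3, 4, 6, 7, 8}) = 5
G(29) = mex({0, 1, 2, 3, 5, 6, 7, 8, 9}) = 4
G(30) = mex({0, 1, 2, 3, 4, 5, 6, 9, 10}) = 7
G(31) = mex({0, 1, 3, 4, 5, 7, 10, 11}) = 2
G(32) = mex({0, 2, 3, 4, 5, 6, 7, 9, 11}) = 1
G(33) = mex({0, 1, 2, 3, 4, 5, 6, 7, 9, 12}) = 8
G(34) = mex({0, 1, 2, 3, 4, 5, 7, 8, 11, 12}) = 6
G(35) = mex({0, 1, 2, 3, 4, 5, 6, 8, 9, 10, 11}) = 7
G(36) = mex({0, 1, 2, 3, 5, 6, 7, 9, 10}) = 4
G(37) = mex({0, 2, 3, 4, 6, 7, 9, 10, 11, 12}) = 1
G(38) = mex({0, 1, 3, 4, 5, 6, 7, 9, 10, 11, 12}) = 2
G(39) = mex({0, 1, 2, 4, 5, 6, 7, 9, 10, 12, 14}) = 3
G(40) = mex({0, 2, 3, 4, 6, 7, 11, 12, 14}) = 1
G(41) = mex({0, 1, 2, 3, 5, 6, 7, 9, 10, 11, 12}) = 4
G(42) = mex({0, 1, 2, 3, 4, 5, 6, 9, 10}) = 7
G(43) = mex({0, 1, 3, 4, 5, 7, 9, 10, 12, 15}) = 2
G(44) = mex({0, 2, 3, 4, 5, 6, 7, 9, 10, 12, 15}) = 1
G(45) = mex({0, 1, 2, 3, 4, 5, 6, 7, 9, 10, 12, 14}) = 8
G(46) = mex({0, 1, 3, 4, 5, 7, 8, 11, 12, 14}) = 2
G(47) = mex({0, 1, 2, 3, 4, 5, 6, 8, 9, 10, 11, 12}) = 7
G(48) = mex({0, 1, 2, 3, 5, 6, 7, 9, 10}) = 4
G(49) = mex({0, 2, 3, 4, 6, 7, 9, 10, 11, 12, 15}) = 1
Therefore G(49) = 1.

1


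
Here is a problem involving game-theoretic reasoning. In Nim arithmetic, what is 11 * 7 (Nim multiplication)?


Nim multiplication is bilinear over XOR: (u XOR v) * w = (u*w) XOR (v*w).
So we split each operand into its bit components and XOR the pairwise Nim products.
11 = 1 + 2 + 8 (as XOR of powers of 2).
7 = 1 + 2 + 4 (as XOR of powers of 2).
Using the standard Nim-product table on single bits:
  2*2 = 3,   2*4 = 8,   2*8 = 12,
  4*4 = 6,   4*8 = 11,  8*8 = 13,
and  1*x = x (identity), k*l = l*k (commutative).
Pairwise Nim products:
  1 * 1 = 1
  1 * 2 = 2
  1 * 4 = 4
  2 * 1 = 2
  2 * 2 = 3
  2 * 4 = 8
  8 * 1 = 8
  8 * 2 = 12
  8 * 4 = 11
XOR them: 1 XOR 2 XOR 4 XOR 2 XOR 3 XOR 8 XOR 8 XOR 12 XOR 11 = 1.
Result: 11 * 7 = 1 (in Nim).

1


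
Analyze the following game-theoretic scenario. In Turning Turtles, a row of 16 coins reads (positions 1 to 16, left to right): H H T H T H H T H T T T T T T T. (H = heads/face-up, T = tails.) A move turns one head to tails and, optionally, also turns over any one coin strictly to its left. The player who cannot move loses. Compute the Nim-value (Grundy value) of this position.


Coins: H H T H T H H T H T T T T T T T
Key fact: a single head at position k behaves exactly like a Nim heap of size k (turning it to T and optionally flipping a coin at j < k corresponds to moving the heap from k to j, or to 0), and heads combine as a disjunctive sum (two heads at the same place would cancel, matching j XOR j = 0). So the Nim-value is the XOR of the 1-indexed positions of the heads.
Face-up positions (1-indexed): [1, 2, 4, 6, 7, 9]
XOR 0 with 1: 0 XOR 1 = 1
XOR 1 with 2: 1 XOR 2 = 3
XOR 3 with 4: 3 XOR 4 = 7
XOR 7 with 6: 7 XOR 6 = 1
XOR 1 with 7: 1 XOR 7 = 6
XOR 6 with 9: 6 XOR 9 = 15
Nim-value = 15

15


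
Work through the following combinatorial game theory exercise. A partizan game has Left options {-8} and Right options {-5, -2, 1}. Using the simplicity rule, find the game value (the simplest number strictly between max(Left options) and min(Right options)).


Left options: {-8}, max = -8
Right options: {-5, -2, 1}, min = -5
All options are numbers and max(Left) < min(Right), so by the simplicity theorem the value is the simplest (earliest-born) number strictly between -8 and -5.
Integers -7 through -6 all lie strictly between -8 and -5.
Among integers, the simplest (lowest birthday = smallest |n|; 0 is born on day 0, +-n on day n) is -6.
No non-integer in the interval can be simpler: if x is a non-integer in the interval, then floor(x) or ceil(x) also lies in the interval (the interval contains an integer), and both are proper prefixes of x's sign expansion, i.e. born earlier. So the game value is -6.
Game value = -6

-6


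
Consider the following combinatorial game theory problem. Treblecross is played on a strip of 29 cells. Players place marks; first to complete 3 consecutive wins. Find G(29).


Treblecross: place X on empty cells; 3-in-a-row wins.
Playing within two cells of an existing X lets the opponent win at once, so sensible play treats the cells i-2..i+2 around each X as dead. The player left with no safe cell loses, so this is a normal-play take-away game on strips of safe cells.
Placing X at cell i (0-indexed) of a strip of k safe cells leaves independent strips of sizes max(0, i-2) and max(0, k-i-3). Hence G(k) = mex{ G(max(0,i-2)) XOR G(max(0,k-i-3)) : 0 <= i < k }, with G(0) = 0.
G(1): splits (0,0):0^0=0 -> mex({0}) = 1
G(2): splits (0,0):0^0=0 -> mex({0}) = 1
G(3): splits (0,0):0^0=0 -> mex({0}) = 1
G(4): splits (0,1):0^1=1 (0,0):0^0=0 -> mex({0, 1}) = 2
G(5): splits (0,2):0^1=1 (0,1):0^1=1 (0,0):0^0=0 -> mex({0, 1}) = 2
G(6) = mex({1}) = 0
G(7) = mex({0, 1, 2}) = 3
G(8) = mex({0, 1, 2}) = 3
G(9) = mex({0, 2}) = 1
G(10) = mex({0, 2, 3}) = 1
G(11) = mex({0, 3}) = 1
G(12) = mex({1, 3}) = 0
G(13) = mex({0, 1, 2, 3}) = 4
G(14) = mex({0, 1, 2}) = 3
G(15) = mex({0, 1, 2}) = 3
G(16) = mex({0, 1, 2, 4}) = 3
G(17) = mex({0, 1, 3, 4}) = 2
G(18) = mex({0, 1, 3, 4}) = 2
G(19) = mex({0, 1, 3, 5}) = 2
G(20) = mex({0, 1, 2, 3, 5}) = 4
G(21) = mex({0, 1, 2, 3, 5}) = 4
G(22) = mex({1, 2, 6}) = 0
G(23) = mex({0, 1, 2, 3, 4, 6}) = 5
G(24) = mex({0, 1, 2, 3, 4}) = 5
G(25) = mex({0, 1, 3, 4, 7}) = 2
G(26) = mex({0, 1, 3, 4, 5, 7}) = 2
G(27) = mex({0, 1, 3, 5}) = 2
G(28) = mex({0, 1, 2, 5}) = 3
G(29) = mex({0, 1, 2, 4, 5, 6}) = 3
Therefore G(29) = 3.

3


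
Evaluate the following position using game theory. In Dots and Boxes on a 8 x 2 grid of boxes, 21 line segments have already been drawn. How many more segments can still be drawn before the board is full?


Grid: 8 x 2 boxes, i.e. 9 rows and 3 columns of dots.
Horizontal edges: (rows + 1) * cols = 9 * 2 = 18
Vertical edges: rows * (cols + 1) = 8 * 3 = 24
Total edges: 18 + 24 = 42
Edges drawn: 21
Remaining: 42 - 21 = 21

21


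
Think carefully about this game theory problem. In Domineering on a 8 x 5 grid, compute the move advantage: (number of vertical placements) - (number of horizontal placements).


Board is 8 x 5 (rows x cols).
Left (vertical) placements: (rows-1) * cols = 7 * 5 = 35
Right (horizontal) placements: rows * (cols-1) = 8 * 4 = 32
Advantage = Left - Right = 35 - 32 = 3

3


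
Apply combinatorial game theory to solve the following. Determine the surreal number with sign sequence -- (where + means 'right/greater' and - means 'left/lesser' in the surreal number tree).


Sign expansion: --
Rule: track bounds (lo, hi), initially (-inf, +inf). On '+', the current value becomes lo and we move to the simplest number in (value, hi): value + 1 if hi = +inf, otherwise the midpoint (value + hi)/2. On '-', the current value becomes hi and we move to value - 1 if lo = -inf, otherwise the midpoint (lo + value)/2.
Start at 0.
Step 1: sign = -, move left. Bounds: (-inf, 0). Value = -1
Step 2: sign = -, move left. Bounds: (-inf, -1). Value = -2
The surreal number with sign expansion -- is -2.

-2


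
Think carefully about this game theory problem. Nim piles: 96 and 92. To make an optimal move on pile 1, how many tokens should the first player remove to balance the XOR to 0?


Piles: 96 and 92
Current XOR: 96 XOR 92 = 60 (non-zero, so this is an N-position).
To make the XOR zero, we need to find a move that balances the piles.
For pile 1 (size 96): target = 96 XOR 60 = 92
We reduce pile 1 from 96 to 92.
Tokens removed: 96 - 92 = 4
Verification: 92 XOR 92 = 0

4


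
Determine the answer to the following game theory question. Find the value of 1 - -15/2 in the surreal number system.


x = 1, y = -15/2
Converting to common denominator: 2
x = 2/2, y = -15/2
x - y = 1 - -15/2 = 17/2

17/2


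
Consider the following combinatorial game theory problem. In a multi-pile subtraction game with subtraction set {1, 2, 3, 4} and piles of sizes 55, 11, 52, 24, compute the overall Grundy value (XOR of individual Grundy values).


Subtraction set: {1, 2, 3, 4}
For this subtraction set, G(n) = n mod 5 (period = max + 1 = 5).
Pile 1 (size 55): G(55) = 55 mod 5 = 0
Pile 2 (size 11): G(11) = 11 mod 5 = 1
Pile 3 (size 52): G(52) = 52 mod 5 = 2
Pile 4 (size 24): G(24) = 24 mod 5 = 4
Total Grundy value = XOR of all: 0 XOR 1 XOR 2 XOR 4 = 7

7


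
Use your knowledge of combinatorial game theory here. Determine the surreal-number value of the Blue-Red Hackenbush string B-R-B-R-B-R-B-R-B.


Edges (from ground): B-R-B-R-B-R-B-R-B
By Berlekamp's sign-expansion rule, a Blue-Red Hackenbush stalk has the value of the surreal number whose sign sequence is the edge sequence with B -> + and R -> -.
Sign sequence: +-+-+-+-+
Trace the sign expansion in the surreal number tree, starting from 0:
Edge 1: B (sign +) -> bounds (0, +inf), value = 1
Edge 2: R (sign -) -> bounds (0, 1), value = 1/2
Edge 3: B (sign +) -> bounds (1/2, 1), value = 3/4
Edge 4: R (sign -) -> bounds (1/2, 3/4), value = 5/8
Edge 5: B (sign +) -> bounds (5/8, 3/4), value = 11/16
Edge 6: R (sign -) -> bounds (5/8, 11/16), value = 21/32
Edge 7: B (sign +) -> bounds (21/32, 11/16), value = 43/64
Edge 8: R (sign -) -> bounds (21/32, 43/64), value = 85/128
Edge 9: B (sign +) -> bounds (85/128, 43/64), value = 171/256
Game value = 171/256

171/256


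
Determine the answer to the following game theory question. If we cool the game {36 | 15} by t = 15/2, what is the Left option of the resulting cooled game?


Original game: {36 | 15} (a switch {a | b} with a > b).
Cooling by t (for t below the temperature (a - b)/2 = 21/2) taxes each move by t: {a | b} cooled by t is {a - t | b + t}.
Cooling amount: t = 15/2
Cooled Left option: 36 - 15/2 = 57/2
Cooled Right option: 15 + 15/2 = 45/2
Cooled game: {57/2 | 45/2}
Left option = 57/2

57/2


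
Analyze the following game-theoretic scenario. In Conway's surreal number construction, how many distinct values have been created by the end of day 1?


Day 0: {|} = 0 is born. Count = 1.
Day n: the number of surreal numbers born by day n is 2^(n+1) - 1.
By day 0: 2^1 - 1 = 1
By day 1: 2^2 - 1 = 3
By day 1: 3 surreal numbers.

3


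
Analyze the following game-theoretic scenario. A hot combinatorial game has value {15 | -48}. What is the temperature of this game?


The game is {15 | -48}, a switch {a | b} with numbers a > b.
Cooling {a | b} by t gives {a - t | b + t}, which stops being hot when a - t = b + t, i.e. at t = (a - b)/2. So the temperature of a switch is (a - b)/2.
Temperature = (Left option - Right option) / 2
= (15 - (-48)) / 2
= 63 / 2
= 63/2

63/2


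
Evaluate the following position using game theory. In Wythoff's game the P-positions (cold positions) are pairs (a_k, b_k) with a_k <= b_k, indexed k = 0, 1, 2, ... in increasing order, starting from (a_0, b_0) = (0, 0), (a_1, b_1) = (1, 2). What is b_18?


By Wythoff's theorem, a_k = floor(k * phi) and b_k = floor(k * phi^2) = a_k + k, where phi = (1 + sqrt(5))/2 is the golden ratio.
phi = (1 + sqrt(5))/2 = 1.618034
phi^2 = phi + 1 = 2.618034
k = 18
k * phi^2 = 18 * 2.618034 = 47.124612
b_18 = floor(k * phi^2) = 47 (check: a_18 + k = 29 + 18 = 47)

47


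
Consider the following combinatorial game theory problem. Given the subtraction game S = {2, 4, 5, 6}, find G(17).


The subtraction set is S = {2, 4, 5, 6}.
G(k) = mex{ G(k - s) : s in S, s <= k }. We compute iteratively: G(0) = 0.
G(1) = mex({}) = 0
G(2) = mex({0}) = 1
G(3) = mex({0}) = 1
G(4) = mex({0, 1}) = 2
G(5) = mex({0, 1}) = 2
G(6) = mex({0, 1, 2}) = 3
G(7) = mex({0, 1, 2}) = 3
G(8) = mex({1, 2, 3}) = 0
G(9) = mex({1, 2, 3}) = 0
G(10) = mex({0, 2, 3}) = 1
G(11) = mex({0, 2, 3}) = 1
G(12) = mex({0, 1, 3}) = 2
G(13) = mex({0, 1, 3}) = 2
Observe that G(8)..G(13) = 0, 0, 1, 1, 2, 2 repeats G(0)..G(5) = 0, 0, 1, 1, 2, 2.
For k >= max(S) = 6, G(k) is determined by the previous 6 values G(k-6)..G(k-1); a window of 6 consecutive values has recurred shifted by 8, so by induction G(k + 8) = G(k) for all k >= 0: the sequence is periodic from the start with period 8.
One period: G(0..7) = 0, 0, 1, 1, 2, 2, 3, 3.
17 mod 8 = 1, so G(17) = G(1) = 0.

0


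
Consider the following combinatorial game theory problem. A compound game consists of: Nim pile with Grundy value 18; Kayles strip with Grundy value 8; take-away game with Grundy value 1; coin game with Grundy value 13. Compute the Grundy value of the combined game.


By the Sprague-Grundy theorem, the Grundy value of a sum of games is the XOR of individual Grundy values.
Nim pile: Grundy value = 18. Running XOR: 0 XOR 18 = 18
Kayles strip: Grundy value = 8. Running XOR: 18 XOR 8 = 26
take-away game: Grundy value = 1. Running XOR: 26 XOR 1 = 27
coin game: Grundy value = 13. Running XOR: 27 XOR 13 = 22
The combined Grundy value is 22.

22


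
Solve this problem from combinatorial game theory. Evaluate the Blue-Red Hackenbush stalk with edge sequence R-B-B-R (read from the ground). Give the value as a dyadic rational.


Edges (from ground): R-B-B-R
By Berlekamp's sign-expansion rule, a Blue-Red Hackenbush stalk has the value of the surreal number whose sign sequence is the edge sequence with B -> + and R -> -.
Sign sequence: -++-
Trace the sign expansion in the surreal number tree, starting from 0:
Edge 1: R (sign -) -> bounds (-inf, 0), value = -1
Edge 2: B (sign +) -> bounds (-1, 0), value = -1/2
Edge 3: B (sign +) -> bounds (-1/2, 0), value = -1/4
Edge 4: R (sign -) -> bounds (-1/2, -1/4), value = -3/8
Game value = -3/8

-3/8


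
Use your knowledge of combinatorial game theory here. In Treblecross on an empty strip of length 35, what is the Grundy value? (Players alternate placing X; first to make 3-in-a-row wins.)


Treblecross: place X on empty cells; 3-in-a-row wins.
Playing within two cells of an existing X lets the opponent win at once, so sensible play treats the cells i-2..i+2 around each X as dead. The player left with no safe cell loses, so this is a normal-play take-away game on strips of safe cells.
Placing X at cell i (0-indexed) of a strip of k safe cells leaves independent strips of sizes max(0, i-2) and max(0, k-i-3). Hence G(k) = mex{ G(max(0,i-2)) XOR G(max(0,k-i-3)) : 0 <= i < k }, with G(0) = 0.
G(1): splits (0,0):0^0=0 -> mex({0}) = 1
G(2): splits (0,0):0^0=0 -> mex({0}) = 1
G(3): splits (0,0):0^0=0 -> mex({0}) = 1
G(4): splits (0,1):0^1=1 (0,0):0^0=0 -> mex({0, 1}) = 2
G(5): splits (0,2):0^1=1 (0,1):0^1=1 (0,0):0^0=0 -> mex({0, 1}) = 2
G(6) = mex({1}) = 0
G(7) = mex({0, 1, 2}) = 3
G(8) = mex({0, 1, 2}) = 3
G(9) = mex({0, 2}) = 1
G(10) = mex({0, 2, 3}) = 1
G(11) = mex({0, 3}) = 1
G(12) = mex({1, 3}) = 0
G(13) = mex({0, 1, 2, 3}) = 4
G(14) = mex({0, 1, 2}) = 3
G(15) = mex({0, 1, 2}) = 3
G(16) = mex({0, 1, 2, 4}) = 3
G(17) = mex({0, 1, 3, 4}) = 2
G(18) = mex({0, 1, 3, 4}) = 2
G(19) = mex({0, 1, 3, 5}) = 2
G(20) = mex({0, 1, 2, 3, 5}) = 4
G(21) = mex({0, 1, 2, 3, 5}) = 4
G(22) = mex({1, 2, 6}) = 0
G(23) = mex({0, 1, 2, 3, 4, 6}) = 5
G(24) = mex({0, 1, 2, 3, 4}) = 5
G(25) = mex({0, 1, 3, 4, 7}) = 2
G(26) = mex({0, 1, 3, 4, 5, 7}) = 2
G(27) = mex({0, 1, 3, 5}) = 2
G(28) = mex({0, 1, 2, 5}) = 3
G(29) = mex({0, 1, 2, 4, 5, 6}) = 3
G(30) = mex({1, 2, 4, 6}) = 0
G(31) = mex({0, 1, 2, 3, 4, 6}) = 5
G(32) = mex({1, 2, 3, 4, 7}) = 0
G(33) = mex({0, 3, 7}) = 1
G(34) = mex({0, 2, 3, 5, 7}) = 1
G(35) = mex({0, 2, 3, 5, 6}) = 1
Therefore G(35) = 1.

1


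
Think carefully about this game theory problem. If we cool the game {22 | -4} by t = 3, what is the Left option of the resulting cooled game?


Original game: {22 | -4} (a switch {a | b} with a > b).
Cooling by t (for t below the temperature (a - b)/2 = 13) taxes each move by t: {a | b} cooled by t is {a - t | b + t}.
Cooling amount: t = 3
Cooled Left option: 22 - 3 = 19
Cooled Right option: -4 + 3 = -1
Cooled game: {19 | -1}
Left option = 19

19


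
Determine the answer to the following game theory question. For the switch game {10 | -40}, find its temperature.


The game is {10 | -40}, a switch {a | b} with numbers a > b.
Cooling {a | b} by t gives {a - t | b + t}, which stops being hot when a - t = b + t, i.e. at t = (a - b)/2. So the temperature of a switch is (a - b)/2.
Temperature = (Left option - Right option) / 2
= (10 - (-40)) / 2
= 50 / 2
= 25

25


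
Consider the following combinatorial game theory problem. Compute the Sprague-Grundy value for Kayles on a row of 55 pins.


Kayles: a move removes 1 or 2 adjacent pins from a contiguous row.
Removing pins from a row of k leaves two independent rows (a, b) with a + b = k - 1 (one pin) or a + b = k - 2 (two pins); an end removal gives a = 0.
By Sprague-Grundy, G(k) = mex{ G(a) XOR G(b) } over all these splits. G(0) = 0.
G(1): splits (0,0):0^0=0 -> mex({0}) = 1
G(2): splits (0,1):0^1=1 (0,0):0^0=0 -> mex({0, 1}) = 2
G(3): splits (0,2):0^2=2 (1,1):1^1=0 (0,1):0^1=1 -> mex({0, 1, 2}) = 3
G(4): splits (0,3):0^3=3 (1,2):1^2=3 (0,2):0^2=2 (1,1):1^1=0 -> mex({0, 2, 3}) = 1
G(5): splits (0,4):0^1=1 (1,3):1^3=2 (2,2):2^2=0 (0,3):0^3=3 (1,2):1^2=3 -> mex({0, 1, 2, 3}) = 4
G(6) = mex({0, 1, 2, 4}) = 3
G(7) = mex({0, 1, 3, 4, 5}) = 2
G(8) = mex({0, 2, 3, 5, 6}) = 1
G(9) = mex({0, 1, 2, 3, 6, 7}) = 4
G(10) = mex({0, 1, 3, 4, 5, 7}) = 2
G(11) = mex({0, 1, 2, 3, 4, 5}) = 6
G(12) = mex({0, 1, 2, 3, 5, 6, 7}) = 4
G(13) = mex({0, 2, 3, 4, 6, 7}) = 1
G(14) = mex({0, 1, 4, 5, 6, 7}) = 2
G(15) = mex({0, 1, 2, 3, 4, 5, 6}) = 7
G(16) = mex({0, 2, 3, 5, 6, 7}) = 1
G(17) = mex({0, 1, 2, 3, 5, 6, 7}) = 4
G(18) = mex({0, 1, 2, 4, 5, 6}) = 3
G(19) = mex({0, 1, 3, 4, 5, 7}) = 2
G(20) = mex({0, 2, 3, 4, 5, 6, 7}) = 1
G(21) = mex({0, 1, 2, 3, 5, 6, 7}) = 4
G(22) = mex({0, 1, 2, 3, 4, 5, 7}) = 6
G(23) = mex({0, 1, 2, 3, 4, 5, 6}) = 7
G(24) = mex({0, 1, 2, 3, 5, 6, 7}) = 4
G(25) = mex({0, 2, 3, 4, 6, 7}) = 1
G(26) = mex({0, 1, 3, 4, 5, 6, 7}) = 2
G(27) = mex({0, 1, 2, 3, 4, 5, 6, 7}) = 8
G(28) = mex({0, 1, 2, 3, 4, 6, 7, 8}) = 5
G(29) = mex({0, 1, 2, 3, 5, 6, 7, 8, 9}) = 4
G(30) = mex({0, 1, 2, 3, 4, 5, 6, 9, 10}) = 7
G(31) = mex({0, 1, 3, 4, 5, 7, 10, 11}) = 2
G(32) = mex({0, 2, 3, 4, 5, 6, 7, 9, 11}) = 1
G(33) = mex({0, 1, 2, 3, 4, 5, 6, 7, 9, 12}) = 8
G(34) = mex({0, 1, 2, 3, 4, 5, 7, 8, 11, 12}) = 6
G(35) = mex({0, 1, 2, 3, 4, 5, 6, 8, 9, 10, 11}) = 7
G(36) = mex({0, 1, 2, 3, 5, 6, 7, 9, 10}) = 4
G(37) = mex({0, 2, 3, 4, 6, 7, 9, 10, 11, 12}) = 1
G(38) = mex({0, 1, 3, 4, 5, 6, 7, 9, 10, 11, 12}) = 2
G(39) = mex({0, 1, 2, 4, 5, 6, 7, 9, 10, 12, 14}) = 3
G(40) = mex({0, 2, 3, 4, 6, 7, 11, 12, 14}) = 1
G(41) = mex({0, 1, 2, 3, 5, 6, 7, 9, 10, 11, 12}) = 4
G(42) = mex({0, 1, 2, 3, 4, 5, 6, 9, 10}) = 7
G(43) = mex({0, 1, 3, 4, 5, 7, 9, 10, 12, 15}) = 2
G(44) = mex({0, 2, 3, 4, 5, 6, 7, 9, 10, 12, 15}) = 1
G(45) = mex({0, 1, 2, 3, 4, 5, 6, 7, 9, 10, 12, 14}) = 8
G(46) = mex({0, 1, 3, 4, 5, 7, 8, 11, 12, 14}) = 2
G(47) = mex({0, 1, 2, 3, 4, 5, 6, 8, 9, 10, 11, 12}) = 7
G(48) = mex({0, 1, 2, 3, 5, 6, 7, 9, 10}) = 4
G(49) = mex({0, 2, 3, 4, 6, 7, 9, 10, 11, 12, 15}) = 1
G(50) = mex({0, 1, 4, 5, 6, 7, 9, 11, 12, 14, 15}) = 2
G(51) = mex({0, 1, 2, 3, 4, 5, 6, 7, 9, 12, 14, 15}) = 8
G(52) = mex({0, 2, 3, 4, 5, 6, 7, 8, 11, 12, 15}) = 1
G(53) = mex({0, 1, 2, 3, 5, 6, 7, 8, 9, 10, 11, 12}) = 4
G(54) = mex({0, 1, 2, 3, 4, 5, 6, 9, 10}) = 7
G(55) = mex({0, 1, 3, 4, 5, 7, 9, 10, 11, 12}) = 2
Therefore G(55) = 2.

2


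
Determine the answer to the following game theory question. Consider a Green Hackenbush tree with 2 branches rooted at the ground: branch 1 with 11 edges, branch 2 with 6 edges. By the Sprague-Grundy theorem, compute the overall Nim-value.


The tree has 2 branches from the ground vertex.
In Green Hackenbush, the Nim-value of a simple path of length k is k.
Branch 1: length 11, Nim-value = 11
Branch 2: length 6, Nim-value = 6
Total Nim-value = XOR of all branch values:
0 XOR 11 = 11
11 XOR 6 = 13
Nim-value of the tree = 13

13


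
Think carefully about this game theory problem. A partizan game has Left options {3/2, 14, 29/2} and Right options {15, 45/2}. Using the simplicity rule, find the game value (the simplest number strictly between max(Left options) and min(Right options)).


Left options: {3/2, 14, 29/2}, max = 29/2
Right options: {15, 45/2}, min = 15
All options are numbers and max(Left) < min(Right), so by the simplicity theorem the value is the simplest (earliest-born) number strictly between 29/2 and 15.
No integer lies strictly between 29/2 and 15, so the value is the dyadic rational m/2^k in the interval with the smallest k (then m odd); search k = 1, 2, ...:
Denominator 2: no odd multiple of 1/2 lies strictly between 29/2 and 15.
Denominator 4: 59/4 lies strictly between 29/2 and 15 -- found.
The simplest number in the interval is 59/4.
Game value = 59/4

59/4


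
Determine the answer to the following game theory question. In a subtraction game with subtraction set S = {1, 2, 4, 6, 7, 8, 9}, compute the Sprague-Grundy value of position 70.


The subtraction set is S = {1, 2, 4, 6, 7, 8, 9}.
G(k) = mex{ G(k - s) : s in S, s <= k }. We compute iteratively: G(0) = 0.
G(1) = mex({0}) = 1
G(2) = mex({0, 1}) = 2
G(3) = mex({1, 2}) = 0
G(4) = mex({0, 2}) = 1
G(5) = mex({0, 1}) = 2
G(6) = mex({0, 1, 2}) = 3
G(7) = mex({0, 1, 2, 3}) = 4
G(8) = mex({0, 1, 2, 3, 4}) = 5
G(9) = mex({0, 1, 2, 4, 5}) = 3
G(10) = mex({0, 1, 2, 3, 5}) = 4
G(11) = mex({0, 1, 2, 3, 4}) = 5
G(12) = mex({0, 1, 2, 3, 4, 5}) = 6
G(13) = mex({1, 2, 3, 4, 5, 6}) = 0
G(14) = mex({0, 2, 3, 4, 5, 6}) = 1
G(15) = mex({0, 1, 3, 4, 5}) = 2
G(16) = mex({1, 2, 3, 4, 5, 6}) = 0
G(17) = mex({0, 2, 3, 4, 5}) = 1
G(18) = mex({0, 1, 3, 4, 5, 6}) = 2
G(19) = mex({0, 1, 2, 4, 5, 6}) = 3
G(20) = mex({0, 1, 2, 3, 5, 6}) = 4
G(21) = mex({0, 1, 2, 3, 4, 6}) = 5
Observe that G(13)..G(21) = 0, 1, 2, 0, 1, 2, 3, 4, 5 repeats G(0)..G(8) = 0, 1, 2, 0, 1, 2, 3, 4, 5.
For k >= max(S) = 9, G(k) is determined by the previous 9 values G(k-9)..G(k-1); a window of 9 consecutive values has recurred shifted by 13, so by induction G(k + 13) = G(k) for all k >= 0: the sequence is periodic from the start with period 13.
One period: G(0..12) = 0, 1, 2, 0, 1, 2, 3, 4, 5, 3, 4, 5, 6.
70 mod 13 = 5, so G(70) = G(5) = 2.

2
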